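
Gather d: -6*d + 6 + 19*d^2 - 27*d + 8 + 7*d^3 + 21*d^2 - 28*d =7*d^3 + 40*d^2 - 61*d + 14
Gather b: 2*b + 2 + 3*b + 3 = 5*b + 5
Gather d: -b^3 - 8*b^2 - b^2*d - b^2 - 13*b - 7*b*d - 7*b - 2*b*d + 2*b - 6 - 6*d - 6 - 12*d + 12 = -b^3 - 9*b^2 - 18*b + d*(-b^2 - 9*b - 18)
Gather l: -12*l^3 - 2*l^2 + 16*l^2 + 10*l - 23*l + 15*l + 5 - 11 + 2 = -12*l^3 + 14*l^2 + 2*l - 4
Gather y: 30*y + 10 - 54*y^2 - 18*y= -54*y^2 + 12*y + 10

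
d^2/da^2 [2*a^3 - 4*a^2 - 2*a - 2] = 12*a - 8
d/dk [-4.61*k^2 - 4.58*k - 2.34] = -9.22*k - 4.58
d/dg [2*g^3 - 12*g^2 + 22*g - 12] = 6*g^2 - 24*g + 22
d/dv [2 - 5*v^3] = -15*v^2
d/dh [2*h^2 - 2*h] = 4*h - 2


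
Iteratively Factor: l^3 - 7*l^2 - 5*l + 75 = (l - 5)*(l^2 - 2*l - 15) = (l - 5)^2*(l + 3)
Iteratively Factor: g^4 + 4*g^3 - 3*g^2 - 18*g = (g - 2)*(g^3 + 6*g^2 + 9*g) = (g - 2)*(g + 3)*(g^2 + 3*g) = (g - 2)*(g + 3)^2*(g)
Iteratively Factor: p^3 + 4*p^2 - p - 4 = (p + 4)*(p^2 - 1) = (p + 1)*(p + 4)*(p - 1)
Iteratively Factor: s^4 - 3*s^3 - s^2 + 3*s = (s + 1)*(s^3 - 4*s^2 + 3*s) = s*(s + 1)*(s^2 - 4*s + 3) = s*(s - 1)*(s + 1)*(s - 3)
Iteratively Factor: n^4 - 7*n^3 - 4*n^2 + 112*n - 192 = (n + 4)*(n^3 - 11*n^2 + 40*n - 48) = (n - 4)*(n + 4)*(n^2 - 7*n + 12) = (n - 4)^2*(n + 4)*(n - 3)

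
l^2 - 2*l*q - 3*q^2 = (l - 3*q)*(l + q)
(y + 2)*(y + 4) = y^2 + 6*y + 8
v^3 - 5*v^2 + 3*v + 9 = (v - 3)^2*(v + 1)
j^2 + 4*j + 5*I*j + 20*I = (j + 4)*(j + 5*I)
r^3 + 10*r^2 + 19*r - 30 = (r - 1)*(r + 5)*(r + 6)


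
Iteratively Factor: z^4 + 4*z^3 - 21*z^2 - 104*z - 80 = (z + 1)*(z^3 + 3*z^2 - 24*z - 80) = (z - 5)*(z + 1)*(z^2 + 8*z + 16) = (z - 5)*(z + 1)*(z + 4)*(z + 4)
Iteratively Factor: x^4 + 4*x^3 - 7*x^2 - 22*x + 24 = (x + 3)*(x^3 + x^2 - 10*x + 8) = (x - 2)*(x + 3)*(x^2 + 3*x - 4) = (x - 2)*(x + 3)*(x + 4)*(x - 1)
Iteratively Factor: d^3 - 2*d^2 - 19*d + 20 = (d - 5)*(d^2 + 3*d - 4) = (d - 5)*(d - 1)*(d + 4)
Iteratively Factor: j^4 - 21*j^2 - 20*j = (j - 5)*(j^3 + 5*j^2 + 4*j) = j*(j - 5)*(j^2 + 5*j + 4) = j*(j - 5)*(j + 4)*(j + 1)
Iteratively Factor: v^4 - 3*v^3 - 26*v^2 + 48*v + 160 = (v + 4)*(v^3 - 7*v^2 + 2*v + 40) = (v - 5)*(v + 4)*(v^2 - 2*v - 8) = (v - 5)*(v + 2)*(v + 4)*(v - 4)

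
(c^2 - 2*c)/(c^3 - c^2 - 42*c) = (2 - c)/(-c^2 + c + 42)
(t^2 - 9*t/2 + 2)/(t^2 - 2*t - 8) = (t - 1/2)/(t + 2)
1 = 1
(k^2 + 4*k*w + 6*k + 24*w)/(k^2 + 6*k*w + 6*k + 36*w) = (k + 4*w)/(k + 6*w)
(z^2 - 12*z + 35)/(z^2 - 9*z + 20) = (z - 7)/(z - 4)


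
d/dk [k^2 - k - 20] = 2*k - 1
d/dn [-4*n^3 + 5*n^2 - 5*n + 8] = -12*n^2 + 10*n - 5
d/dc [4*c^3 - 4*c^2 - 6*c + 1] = 12*c^2 - 8*c - 6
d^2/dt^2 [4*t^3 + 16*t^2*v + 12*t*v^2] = 24*t + 32*v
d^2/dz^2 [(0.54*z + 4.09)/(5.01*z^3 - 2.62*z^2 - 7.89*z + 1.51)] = (81.324324*z^5 + 1189.38402*z^4 - 808.873764*z^3 - 850.608678*z^2 + 334.456506*z + 554.450906)/(125.751501*z^9 - 197.286786*z^8 - 490.947435*z^7 + 717.113033*z^6 + 654.245343*z^5 - 816.337608*z^4 - 269.612658*z^3 + 264.080427*z^2 - 53.969967*z + 3.442951)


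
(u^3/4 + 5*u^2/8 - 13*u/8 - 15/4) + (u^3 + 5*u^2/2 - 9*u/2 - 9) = 5*u^3/4 + 25*u^2/8 - 49*u/8 - 51/4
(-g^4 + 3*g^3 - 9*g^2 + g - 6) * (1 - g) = g^5 - 4*g^4 + 12*g^3 - 10*g^2 + 7*g - 6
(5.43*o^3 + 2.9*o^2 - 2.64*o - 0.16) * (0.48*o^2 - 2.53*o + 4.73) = 2.6064*o^5 - 12.3459*o^4 + 17.0797*o^3 + 20.3194*o^2 - 12.0824*o - 0.7568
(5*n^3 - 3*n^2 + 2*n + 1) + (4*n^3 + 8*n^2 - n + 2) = 9*n^3 + 5*n^2 + n + 3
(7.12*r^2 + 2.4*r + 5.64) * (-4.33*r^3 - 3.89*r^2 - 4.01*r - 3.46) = -30.8296*r^5 - 38.0888*r^4 - 62.3084*r^3 - 56.1988*r^2 - 30.9204*r - 19.5144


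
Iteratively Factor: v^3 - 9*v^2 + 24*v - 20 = (v - 5)*(v^2 - 4*v + 4) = (v - 5)*(v - 2)*(v - 2)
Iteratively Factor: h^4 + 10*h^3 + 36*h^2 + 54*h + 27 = (h + 3)*(h^3 + 7*h^2 + 15*h + 9) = (h + 3)^2*(h^2 + 4*h + 3) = (h + 1)*(h + 3)^2*(h + 3)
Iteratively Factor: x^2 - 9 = (x - 3)*(x + 3)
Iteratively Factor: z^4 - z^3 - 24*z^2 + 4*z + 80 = (z - 5)*(z^3 + 4*z^2 - 4*z - 16) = (z - 5)*(z + 4)*(z^2 - 4) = (z - 5)*(z - 2)*(z + 4)*(z + 2)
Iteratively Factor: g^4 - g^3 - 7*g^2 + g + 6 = (g + 1)*(g^3 - 2*g^2 - 5*g + 6) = (g - 3)*(g + 1)*(g^2 + g - 2) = (g - 3)*(g - 1)*(g + 1)*(g + 2)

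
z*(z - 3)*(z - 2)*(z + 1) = z^4 - 4*z^3 + z^2 + 6*z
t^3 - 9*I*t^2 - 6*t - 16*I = (t - 8*I)*(t - 2*I)*(t + I)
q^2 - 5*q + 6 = (q - 3)*(q - 2)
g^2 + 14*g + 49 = (g + 7)^2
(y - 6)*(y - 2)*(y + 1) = y^3 - 7*y^2 + 4*y + 12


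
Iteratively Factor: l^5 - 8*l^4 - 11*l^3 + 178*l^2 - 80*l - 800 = (l - 4)*(l^4 - 4*l^3 - 27*l^2 + 70*l + 200) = (l - 5)*(l - 4)*(l^3 + l^2 - 22*l - 40) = (l - 5)*(l - 4)*(l + 4)*(l^2 - 3*l - 10) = (l - 5)^2*(l - 4)*(l + 4)*(l + 2)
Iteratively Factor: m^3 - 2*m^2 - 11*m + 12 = (m - 4)*(m^2 + 2*m - 3) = (m - 4)*(m + 3)*(m - 1)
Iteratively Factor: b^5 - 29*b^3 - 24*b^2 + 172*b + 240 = (b - 3)*(b^4 + 3*b^3 - 20*b^2 - 84*b - 80) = (b - 3)*(b + 2)*(b^3 + b^2 - 22*b - 40) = (b - 3)*(b + 2)^2*(b^2 - b - 20) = (b - 5)*(b - 3)*(b + 2)^2*(b + 4)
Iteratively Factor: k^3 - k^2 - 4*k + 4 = (k + 2)*(k^2 - 3*k + 2) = (k - 2)*(k + 2)*(k - 1)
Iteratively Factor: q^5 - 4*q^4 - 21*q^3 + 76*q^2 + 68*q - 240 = (q - 3)*(q^4 - q^3 - 24*q^2 + 4*q + 80) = (q - 3)*(q + 4)*(q^3 - 5*q^2 - 4*q + 20) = (q - 5)*(q - 3)*(q + 4)*(q^2 - 4) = (q - 5)*(q - 3)*(q + 2)*(q + 4)*(q - 2)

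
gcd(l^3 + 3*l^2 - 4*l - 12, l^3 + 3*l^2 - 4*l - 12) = l^3 + 3*l^2 - 4*l - 12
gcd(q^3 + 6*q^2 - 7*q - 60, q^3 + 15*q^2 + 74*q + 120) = q^2 + 9*q + 20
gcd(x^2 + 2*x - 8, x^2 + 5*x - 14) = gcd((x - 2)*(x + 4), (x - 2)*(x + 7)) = x - 2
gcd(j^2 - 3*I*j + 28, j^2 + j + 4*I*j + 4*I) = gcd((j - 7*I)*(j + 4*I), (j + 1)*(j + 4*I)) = j + 4*I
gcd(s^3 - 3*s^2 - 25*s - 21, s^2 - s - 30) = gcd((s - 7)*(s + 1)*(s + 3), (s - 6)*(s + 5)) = 1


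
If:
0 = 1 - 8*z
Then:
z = 1/8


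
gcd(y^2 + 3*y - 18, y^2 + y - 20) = 1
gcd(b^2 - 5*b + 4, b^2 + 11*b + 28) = 1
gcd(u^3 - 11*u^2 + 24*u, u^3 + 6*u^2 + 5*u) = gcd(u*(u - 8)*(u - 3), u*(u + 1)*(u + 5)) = u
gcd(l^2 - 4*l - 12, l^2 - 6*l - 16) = l + 2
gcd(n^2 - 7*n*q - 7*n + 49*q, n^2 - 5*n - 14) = n - 7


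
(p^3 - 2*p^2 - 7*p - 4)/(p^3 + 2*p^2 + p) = (p - 4)/p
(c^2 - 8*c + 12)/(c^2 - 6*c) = (c - 2)/c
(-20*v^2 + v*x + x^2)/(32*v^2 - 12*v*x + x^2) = (5*v + x)/(-8*v + x)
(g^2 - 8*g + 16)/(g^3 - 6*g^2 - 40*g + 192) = (g - 4)/(g^2 - 2*g - 48)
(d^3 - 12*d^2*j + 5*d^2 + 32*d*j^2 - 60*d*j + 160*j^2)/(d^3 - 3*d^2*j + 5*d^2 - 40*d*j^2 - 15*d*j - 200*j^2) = (d - 4*j)/(d + 5*j)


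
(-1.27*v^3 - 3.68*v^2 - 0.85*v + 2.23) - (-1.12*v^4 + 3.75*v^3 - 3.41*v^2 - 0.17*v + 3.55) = 1.12*v^4 - 5.02*v^3 - 0.27*v^2 - 0.68*v - 1.32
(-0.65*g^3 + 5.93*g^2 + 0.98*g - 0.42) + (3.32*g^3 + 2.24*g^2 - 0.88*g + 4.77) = 2.67*g^3 + 8.17*g^2 + 0.1*g + 4.35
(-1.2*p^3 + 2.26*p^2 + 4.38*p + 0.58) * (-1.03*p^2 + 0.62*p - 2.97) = 1.236*p^5 - 3.0718*p^4 + 0.453799999999999*p^3 - 4.594*p^2 - 12.649*p - 1.7226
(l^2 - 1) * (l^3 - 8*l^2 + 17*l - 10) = l^5 - 8*l^4 + 16*l^3 - 2*l^2 - 17*l + 10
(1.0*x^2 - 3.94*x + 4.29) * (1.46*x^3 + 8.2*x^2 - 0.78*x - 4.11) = 1.46*x^5 + 2.4476*x^4 - 26.8246*x^3 + 34.1412*x^2 + 12.8472*x - 17.6319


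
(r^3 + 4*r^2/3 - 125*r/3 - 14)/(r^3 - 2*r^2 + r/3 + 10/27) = 9*(r^2 + r - 42)/(9*r^2 - 21*r + 10)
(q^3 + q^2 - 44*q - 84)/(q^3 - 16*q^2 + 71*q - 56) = (q^2 + 8*q + 12)/(q^2 - 9*q + 8)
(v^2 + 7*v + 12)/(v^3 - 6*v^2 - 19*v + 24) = (v + 4)/(v^2 - 9*v + 8)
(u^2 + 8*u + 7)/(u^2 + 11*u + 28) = (u + 1)/(u + 4)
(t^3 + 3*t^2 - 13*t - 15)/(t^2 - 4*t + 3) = (t^2 + 6*t + 5)/(t - 1)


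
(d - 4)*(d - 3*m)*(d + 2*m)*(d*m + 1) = d^4*m - d^3*m^2 - 4*d^3*m + d^3 - 6*d^2*m^3 + 4*d^2*m^2 - d^2*m - 4*d^2 + 24*d*m^3 - 6*d*m^2 + 4*d*m + 24*m^2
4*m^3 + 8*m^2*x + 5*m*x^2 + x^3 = (m + x)*(2*m + x)^2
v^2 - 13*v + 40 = (v - 8)*(v - 5)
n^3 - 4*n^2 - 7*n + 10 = (n - 5)*(n - 1)*(n + 2)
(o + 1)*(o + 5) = o^2 + 6*o + 5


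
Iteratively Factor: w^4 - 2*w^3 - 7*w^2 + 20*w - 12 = (w - 1)*(w^3 - w^2 - 8*w + 12) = (w - 1)*(w + 3)*(w^2 - 4*w + 4) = (w - 2)*(w - 1)*(w + 3)*(w - 2)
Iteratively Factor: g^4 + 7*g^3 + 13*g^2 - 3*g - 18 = (g + 3)*(g^3 + 4*g^2 + g - 6) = (g + 2)*(g + 3)*(g^2 + 2*g - 3) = (g + 2)*(g + 3)^2*(g - 1)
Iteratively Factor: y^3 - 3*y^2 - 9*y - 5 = (y + 1)*(y^2 - 4*y - 5) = (y - 5)*(y + 1)*(y + 1)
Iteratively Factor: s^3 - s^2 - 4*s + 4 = (s - 1)*(s^2 - 4) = (s - 1)*(s + 2)*(s - 2)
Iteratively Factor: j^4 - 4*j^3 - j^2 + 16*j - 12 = (j - 1)*(j^3 - 3*j^2 - 4*j + 12) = (j - 3)*(j - 1)*(j^2 - 4) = (j - 3)*(j - 1)*(j + 2)*(j - 2)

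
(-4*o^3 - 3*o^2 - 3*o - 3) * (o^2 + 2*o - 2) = -4*o^5 - 11*o^4 - o^3 - 3*o^2 + 6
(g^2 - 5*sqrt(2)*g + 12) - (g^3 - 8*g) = -g^3 + g^2 - 5*sqrt(2)*g + 8*g + 12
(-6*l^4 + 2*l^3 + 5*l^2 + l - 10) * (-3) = 18*l^4 - 6*l^3 - 15*l^2 - 3*l + 30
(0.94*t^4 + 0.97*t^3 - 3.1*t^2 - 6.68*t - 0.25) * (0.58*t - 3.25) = 0.5452*t^5 - 2.4924*t^4 - 4.9505*t^3 + 6.2006*t^2 + 21.565*t + 0.8125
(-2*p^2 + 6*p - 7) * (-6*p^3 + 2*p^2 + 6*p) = 12*p^5 - 40*p^4 + 42*p^3 + 22*p^2 - 42*p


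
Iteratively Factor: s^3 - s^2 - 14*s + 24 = (s + 4)*(s^2 - 5*s + 6) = (s - 3)*(s + 4)*(s - 2)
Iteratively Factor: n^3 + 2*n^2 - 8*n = (n)*(n^2 + 2*n - 8) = n*(n - 2)*(n + 4)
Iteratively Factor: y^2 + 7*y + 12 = (y + 4)*(y + 3)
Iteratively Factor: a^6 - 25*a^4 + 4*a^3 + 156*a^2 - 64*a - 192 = (a - 4)*(a^5 + 4*a^4 - 9*a^3 - 32*a^2 + 28*a + 48) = (a - 4)*(a + 1)*(a^4 + 3*a^3 - 12*a^2 - 20*a + 48) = (a - 4)*(a - 2)*(a + 1)*(a^3 + 5*a^2 - 2*a - 24) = (a - 4)*(a - 2)^2*(a + 1)*(a^2 + 7*a + 12) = (a - 4)*(a - 2)^2*(a + 1)*(a + 3)*(a + 4)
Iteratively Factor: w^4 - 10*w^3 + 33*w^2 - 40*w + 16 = (w - 1)*(w^3 - 9*w^2 + 24*w - 16) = (w - 4)*(w - 1)*(w^2 - 5*w + 4) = (w - 4)*(w - 1)^2*(w - 4)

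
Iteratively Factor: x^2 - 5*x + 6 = (x - 3)*(x - 2)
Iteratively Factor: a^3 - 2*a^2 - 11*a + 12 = (a - 1)*(a^2 - a - 12) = (a - 4)*(a - 1)*(a + 3)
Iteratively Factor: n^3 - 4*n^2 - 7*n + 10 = (n - 1)*(n^2 - 3*n - 10) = (n - 5)*(n - 1)*(n + 2)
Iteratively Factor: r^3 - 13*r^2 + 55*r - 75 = (r - 5)*(r^2 - 8*r + 15) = (r - 5)^2*(r - 3)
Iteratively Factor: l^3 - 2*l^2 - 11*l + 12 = (l - 1)*(l^2 - l - 12) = (l - 4)*(l - 1)*(l + 3)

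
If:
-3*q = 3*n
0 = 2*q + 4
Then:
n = 2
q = -2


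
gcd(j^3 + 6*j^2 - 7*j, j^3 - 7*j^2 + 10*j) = j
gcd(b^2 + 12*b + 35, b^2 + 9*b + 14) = b + 7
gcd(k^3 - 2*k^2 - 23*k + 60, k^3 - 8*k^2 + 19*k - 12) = k^2 - 7*k + 12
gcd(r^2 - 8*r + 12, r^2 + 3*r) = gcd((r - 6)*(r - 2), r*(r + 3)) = 1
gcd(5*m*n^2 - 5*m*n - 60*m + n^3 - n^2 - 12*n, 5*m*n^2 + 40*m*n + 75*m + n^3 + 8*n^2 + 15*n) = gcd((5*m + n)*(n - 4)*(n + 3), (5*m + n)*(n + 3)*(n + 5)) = 5*m*n + 15*m + n^2 + 3*n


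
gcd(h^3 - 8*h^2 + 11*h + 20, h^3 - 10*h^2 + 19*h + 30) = h^2 - 4*h - 5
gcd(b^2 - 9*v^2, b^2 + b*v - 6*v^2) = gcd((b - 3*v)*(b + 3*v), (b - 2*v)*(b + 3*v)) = b + 3*v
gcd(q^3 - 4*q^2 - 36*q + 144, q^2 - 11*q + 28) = q - 4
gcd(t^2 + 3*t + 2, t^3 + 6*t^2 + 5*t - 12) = 1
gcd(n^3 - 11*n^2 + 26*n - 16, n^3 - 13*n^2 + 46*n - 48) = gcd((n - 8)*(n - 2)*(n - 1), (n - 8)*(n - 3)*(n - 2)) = n^2 - 10*n + 16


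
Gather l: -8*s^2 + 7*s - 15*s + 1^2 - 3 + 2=-8*s^2 - 8*s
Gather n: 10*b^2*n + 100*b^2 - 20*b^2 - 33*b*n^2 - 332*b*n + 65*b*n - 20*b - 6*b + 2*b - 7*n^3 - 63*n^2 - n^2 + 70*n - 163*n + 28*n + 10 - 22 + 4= 80*b^2 - 24*b - 7*n^3 + n^2*(-33*b - 64) + n*(10*b^2 - 267*b - 65) - 8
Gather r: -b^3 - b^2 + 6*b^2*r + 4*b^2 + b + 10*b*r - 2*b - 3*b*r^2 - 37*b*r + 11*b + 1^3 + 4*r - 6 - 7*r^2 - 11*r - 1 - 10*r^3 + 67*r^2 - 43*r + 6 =-b^3 + 3*b^2 + 10*b - 10*r^3 + r^2*(60 - 3*b) + r*(6*b^2 - 27*b - 50)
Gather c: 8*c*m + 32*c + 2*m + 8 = c*(8*m + 32) + 2*m + 8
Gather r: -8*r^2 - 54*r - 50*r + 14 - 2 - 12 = -8*r^2 - 104*r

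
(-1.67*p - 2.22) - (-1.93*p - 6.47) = 0.26*p + 4.25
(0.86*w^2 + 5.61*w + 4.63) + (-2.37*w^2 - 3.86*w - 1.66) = -1.51*w^2 + 1.75*w + 2.97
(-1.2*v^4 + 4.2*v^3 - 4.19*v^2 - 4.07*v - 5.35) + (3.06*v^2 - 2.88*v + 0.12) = -1.2*v^4 + 4.2*v^3 - 1.13*v^2 - 6.95*v - 5.23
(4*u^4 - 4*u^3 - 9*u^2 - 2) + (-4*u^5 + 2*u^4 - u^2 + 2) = -4*u^5 + 6*u^4 - 4*u^3 - 10*u^2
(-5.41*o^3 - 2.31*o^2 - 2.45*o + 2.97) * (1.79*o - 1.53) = -9.6839*o^4 + 4.1424*o^3 - 0.8512*o^2 + 9.0648*o - 4.5441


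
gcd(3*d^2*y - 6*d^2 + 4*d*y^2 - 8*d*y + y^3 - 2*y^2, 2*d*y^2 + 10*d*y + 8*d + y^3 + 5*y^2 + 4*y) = 1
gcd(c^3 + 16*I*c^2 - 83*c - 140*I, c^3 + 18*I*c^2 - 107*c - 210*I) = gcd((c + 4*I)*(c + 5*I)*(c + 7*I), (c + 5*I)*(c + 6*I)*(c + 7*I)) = c^2 + 12*I*c - 35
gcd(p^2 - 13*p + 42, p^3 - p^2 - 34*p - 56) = p - 7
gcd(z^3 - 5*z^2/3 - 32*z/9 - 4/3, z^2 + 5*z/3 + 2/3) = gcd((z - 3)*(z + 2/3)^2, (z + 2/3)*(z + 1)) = z + 2/3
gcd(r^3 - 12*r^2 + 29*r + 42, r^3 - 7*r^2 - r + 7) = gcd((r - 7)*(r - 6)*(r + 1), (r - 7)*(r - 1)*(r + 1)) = r^2 - 6*r - 7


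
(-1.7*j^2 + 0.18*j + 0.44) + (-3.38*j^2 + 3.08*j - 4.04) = -5.08*j^2 + 3.26*j - 3.6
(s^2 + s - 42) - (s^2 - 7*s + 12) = 8*s - 54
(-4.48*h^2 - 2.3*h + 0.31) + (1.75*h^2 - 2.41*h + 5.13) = -2.73*h^2 - 4.71*h + 5.44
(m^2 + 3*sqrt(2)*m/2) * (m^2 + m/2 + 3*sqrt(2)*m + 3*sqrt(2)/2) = m^4 + m^3/2 + 9*sqrt(2)*m^3/2 + 9*sqrt(2)*m^2/4 + 9*m^2 + 9*m/2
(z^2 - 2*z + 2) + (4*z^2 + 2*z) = 5*z^2 + 2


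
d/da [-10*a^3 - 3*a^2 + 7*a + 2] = -30*a^2 - 6*a + 7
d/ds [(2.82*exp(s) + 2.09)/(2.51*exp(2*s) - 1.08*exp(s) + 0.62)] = (-7.0782*exp(2*s) - 10.4918*exp(s) + 4.0056)*exp(s)/(6.3001*exp(4*s) - 5.4216*exp(3*s) + 4.2788*exp(2*s) - 1.3392*exp(s) + 0.3844)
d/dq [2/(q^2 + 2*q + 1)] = 4*(-q - 1)/(q^2 + 2*q + 1)^2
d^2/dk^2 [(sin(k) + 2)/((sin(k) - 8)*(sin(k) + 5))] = -(sin(k)^5 + 11*sin(k)^4 + 220*sin(k)^3 + 206*sin(k)^2 + 1156*sin(k) + 44)/((sin(k) - 8)^3*(sin(k) + 5)^3)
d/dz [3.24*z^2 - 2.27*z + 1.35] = 6.48*z - 2.27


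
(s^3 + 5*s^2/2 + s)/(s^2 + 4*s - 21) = s*(2*s^2 + 5*s + 2)/(2*(s^2 + 4*s - 21))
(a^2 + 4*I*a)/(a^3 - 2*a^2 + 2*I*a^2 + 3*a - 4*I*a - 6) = a*(a + 4*I)/(a^3 + 2*a^2*(-1 + I) + a*(3 - 4*I) - 6)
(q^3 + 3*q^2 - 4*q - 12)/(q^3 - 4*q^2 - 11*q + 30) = (q + 2)/(q - 5)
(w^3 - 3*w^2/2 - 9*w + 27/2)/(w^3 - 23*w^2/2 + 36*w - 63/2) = (w + 3)/(w - 7)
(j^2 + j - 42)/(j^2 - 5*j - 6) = (j + 7)/(j + 1)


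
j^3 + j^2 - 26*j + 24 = (j - 4)*(j - 1)*(j + 6)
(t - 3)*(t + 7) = t^2 + 4*t - 21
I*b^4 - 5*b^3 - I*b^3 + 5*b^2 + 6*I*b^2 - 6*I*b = b*(b - I)*(b + 6*I)*(I*b - I)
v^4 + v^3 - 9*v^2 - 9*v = v*(v - 3)*(v + 1)*(v + 3)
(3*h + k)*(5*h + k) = 15*h^2 + 8*h*k + k^2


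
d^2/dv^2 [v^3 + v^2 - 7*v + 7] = 6*v + 2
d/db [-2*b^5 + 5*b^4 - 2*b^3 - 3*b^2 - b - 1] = -10*b^4 + 20*b^3 - 6*b^2 - 6*b - 1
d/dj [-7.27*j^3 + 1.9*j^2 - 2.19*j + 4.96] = -21.81*j^2 + 3.8*j - 2.19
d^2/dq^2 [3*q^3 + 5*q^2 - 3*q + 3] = 18*q + 10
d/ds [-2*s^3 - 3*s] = -6*s^2 - 3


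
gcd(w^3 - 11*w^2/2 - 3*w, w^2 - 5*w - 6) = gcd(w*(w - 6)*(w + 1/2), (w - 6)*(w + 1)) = w - 6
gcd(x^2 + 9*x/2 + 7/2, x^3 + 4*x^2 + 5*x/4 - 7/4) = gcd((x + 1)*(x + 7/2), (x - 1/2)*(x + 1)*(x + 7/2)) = x^2 + 9*x/2 + 7/2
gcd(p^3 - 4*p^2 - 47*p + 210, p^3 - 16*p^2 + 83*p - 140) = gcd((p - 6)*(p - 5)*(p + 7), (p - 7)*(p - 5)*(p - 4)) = p - 5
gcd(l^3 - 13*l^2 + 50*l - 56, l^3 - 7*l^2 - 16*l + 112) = l^2 - 11*l + 28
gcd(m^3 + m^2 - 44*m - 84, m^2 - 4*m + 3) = 1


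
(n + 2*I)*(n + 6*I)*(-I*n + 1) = -I*n^3 + 9*n^2 + 20*I*n - 12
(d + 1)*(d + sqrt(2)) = d^2 + d + sqrt(2)*d + sqrt(2)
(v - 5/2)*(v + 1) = v^2 - 3*v/2 - 5/2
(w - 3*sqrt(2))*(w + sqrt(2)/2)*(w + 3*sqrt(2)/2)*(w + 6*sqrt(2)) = w^4 + 5*sqrt(2)*w^3 - 45*w^2/2 - 135*sqrt(2)*w/2 - 54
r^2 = r^2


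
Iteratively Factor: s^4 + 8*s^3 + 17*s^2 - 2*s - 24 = (s + 2)*(s^3 + 6*s^2 + 5*s - 12) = (s + 2)*(s + 4)*(s^2 + 2*s - 3) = (s - 1)*(s + 2)*(s + 4)*(s + 3)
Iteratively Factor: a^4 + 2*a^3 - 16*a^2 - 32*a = (a + 2)*(a^3 - 16*a) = a*(a + 2)*(a^2 - 16) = a*(a - 4)*(a + 2)*(a + 4)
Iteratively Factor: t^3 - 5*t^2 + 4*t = (t)*(t^2 - 5*t + 4) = t*(t - 1)*(t - 4)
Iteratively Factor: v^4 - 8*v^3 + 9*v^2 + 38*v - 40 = (v - 5)*(v^3 - 3*v^2 - 6*v + 8) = (v - 5)*(v - 4)*(v^2 + v - 2) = (v - 5)*(v - 4)*(v - 1)*(v + 2)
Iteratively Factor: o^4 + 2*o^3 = (o)*(o^3 + 2*o^2) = o*(o + 2)*(o^2) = o^2*(o + 2)*(o)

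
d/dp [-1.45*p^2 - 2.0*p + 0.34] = -2.9*p - 2.0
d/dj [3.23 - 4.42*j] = -4.42000000000000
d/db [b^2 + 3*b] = 2*b + 3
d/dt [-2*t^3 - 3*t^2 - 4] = 6*t*(-t - 1)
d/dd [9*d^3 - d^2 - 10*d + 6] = 27*d^2 - 2*d - 10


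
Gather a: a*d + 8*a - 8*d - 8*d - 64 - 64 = a*(d + 8) - 16*d - 128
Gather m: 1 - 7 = -6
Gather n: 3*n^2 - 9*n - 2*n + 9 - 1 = 3*n^2 - 11*n + 8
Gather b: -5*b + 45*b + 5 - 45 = 40*b - 40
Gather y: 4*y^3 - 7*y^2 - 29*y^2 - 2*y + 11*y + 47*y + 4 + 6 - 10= 4*y^3 - 36*y^2 + 56*y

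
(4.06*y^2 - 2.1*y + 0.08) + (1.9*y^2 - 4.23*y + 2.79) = 5.96*y^2 - 6.33*y + 2.87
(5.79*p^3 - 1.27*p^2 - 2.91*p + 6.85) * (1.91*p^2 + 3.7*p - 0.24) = 11.0589*p^5 + 18.9973*p^4 - 11.6467*p^3 + 2.6213*p^2 + 26.0434*p - 1.644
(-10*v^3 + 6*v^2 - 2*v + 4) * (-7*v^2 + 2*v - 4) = 70*v^5 - 62*v^4 + 66*v^3 - 56*v^2 + 16*v - 16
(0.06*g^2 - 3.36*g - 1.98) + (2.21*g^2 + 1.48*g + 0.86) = 2.27*g^2 - 1.88*g - 1.12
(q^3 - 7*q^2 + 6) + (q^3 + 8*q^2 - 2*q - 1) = 2*q^3 + q^2 - 2*q + 5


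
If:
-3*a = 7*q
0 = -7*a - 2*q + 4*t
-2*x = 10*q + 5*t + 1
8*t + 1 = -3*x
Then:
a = 28/403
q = -12/403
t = 43/403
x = -249/403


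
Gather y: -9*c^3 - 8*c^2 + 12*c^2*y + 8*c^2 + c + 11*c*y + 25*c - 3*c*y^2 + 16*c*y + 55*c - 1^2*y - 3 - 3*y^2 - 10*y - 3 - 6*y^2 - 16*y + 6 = -9*c^3 + 81*c + y^2*(-3*c - 9) + y*(12*c^2 + 27*c - 27)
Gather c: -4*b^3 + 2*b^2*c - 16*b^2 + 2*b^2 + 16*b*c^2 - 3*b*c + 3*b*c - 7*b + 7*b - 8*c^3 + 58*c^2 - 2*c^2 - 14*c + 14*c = -4*b^3 + 2*b^2*c - 14*b^2 - 8*c^3 + c^2*(16*b + 56)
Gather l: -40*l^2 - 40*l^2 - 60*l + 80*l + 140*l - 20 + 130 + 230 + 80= -80*l^2 + 160*l + 420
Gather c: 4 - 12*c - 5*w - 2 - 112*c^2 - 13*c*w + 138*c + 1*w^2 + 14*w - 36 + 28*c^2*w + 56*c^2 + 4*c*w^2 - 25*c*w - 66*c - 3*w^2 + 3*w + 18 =c^2*(28*w - 56) + c*(4*w^2 - 38*w + 60) - 2*w^2 + 12*w - 16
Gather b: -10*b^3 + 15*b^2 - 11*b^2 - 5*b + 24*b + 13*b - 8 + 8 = -10*b^3 + 4*b^2 + 32*b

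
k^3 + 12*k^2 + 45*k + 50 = (k + 2)*(k + 5)^2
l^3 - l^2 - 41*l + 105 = (l - 5)*(l - 3)*(l + 7)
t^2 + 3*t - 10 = (t - 2)*(t + 5)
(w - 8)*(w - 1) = w^2 - 9*w + 8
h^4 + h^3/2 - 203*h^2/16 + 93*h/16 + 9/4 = (h - 3)*(h - 3/4)*(h + 1/4)*(h + 4)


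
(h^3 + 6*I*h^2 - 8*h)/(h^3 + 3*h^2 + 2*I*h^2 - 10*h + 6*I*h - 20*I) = h*(h + 4*I)/(h^2 + 3*h - 10)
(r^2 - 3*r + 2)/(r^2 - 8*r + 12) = (r - 1)/(r - 6)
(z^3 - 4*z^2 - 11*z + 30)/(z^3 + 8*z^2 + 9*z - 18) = (z^2 - 7*z + 10)/(z^2 + 5*z - 6)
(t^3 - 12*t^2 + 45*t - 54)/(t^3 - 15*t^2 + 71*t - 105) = (t^2 - 9*t + 18)/(t^2 - 12*t + 35)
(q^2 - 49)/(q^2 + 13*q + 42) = (q - 7)/(q + 6)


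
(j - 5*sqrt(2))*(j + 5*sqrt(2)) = j^2 - 50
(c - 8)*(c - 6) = c^2 - 14*c + 48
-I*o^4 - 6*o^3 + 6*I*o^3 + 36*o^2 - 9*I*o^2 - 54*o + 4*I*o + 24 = (o - 4)*(o - 1)*(o - 6*I)*(-I*o + I)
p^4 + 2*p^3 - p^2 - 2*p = p*(p - 1)*(p + 1)*(p + 2)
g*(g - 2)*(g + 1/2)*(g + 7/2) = g^4 + 2*g^3 - 25*g^2/4 - 7*g/2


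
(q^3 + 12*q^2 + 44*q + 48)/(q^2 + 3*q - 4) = (q^2 + 8*q + 12)/(q - 1)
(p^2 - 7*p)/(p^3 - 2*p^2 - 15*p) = (7 - p)/(-p^2 + 2*p + 15)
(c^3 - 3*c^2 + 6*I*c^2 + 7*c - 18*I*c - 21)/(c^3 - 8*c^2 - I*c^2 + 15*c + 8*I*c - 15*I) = (c + 7*I)/(c - 5)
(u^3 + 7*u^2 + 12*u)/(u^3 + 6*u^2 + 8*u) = (u + 3)/(u + 2)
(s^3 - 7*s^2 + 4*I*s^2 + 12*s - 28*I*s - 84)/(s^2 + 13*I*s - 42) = (s^2 - s*(7 + 2*I) + 14*I)/(s + 7*I)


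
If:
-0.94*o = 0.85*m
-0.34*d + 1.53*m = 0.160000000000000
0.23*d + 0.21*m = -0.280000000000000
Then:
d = -1.09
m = -0.14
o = 0.12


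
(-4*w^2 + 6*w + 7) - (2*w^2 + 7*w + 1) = -6*w^2 - w + 6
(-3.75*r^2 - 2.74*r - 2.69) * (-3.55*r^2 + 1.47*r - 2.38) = 13.3125*r^4 + 4.2145*r^3 + 14.4467*r^2 + 2.5669*r + 6.4022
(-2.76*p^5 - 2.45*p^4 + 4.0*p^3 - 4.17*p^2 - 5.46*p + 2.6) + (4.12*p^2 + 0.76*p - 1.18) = -2.76*p^5 - 2.45*p^4 + 4.0*p^3 - 0.0499999999999998*p^2 - 4.7*p + 1.42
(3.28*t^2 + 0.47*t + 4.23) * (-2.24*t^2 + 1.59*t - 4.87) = -7.3472*t^4 + 4.1624*t^3 - 24.7015*t^2 + 4.4368*t - 20.6001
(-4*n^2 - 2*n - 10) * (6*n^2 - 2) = -24*n^4 - 12*n^3 - 52*n^2 + 4*n + 20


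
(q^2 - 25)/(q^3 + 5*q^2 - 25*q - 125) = 1/(q + 5)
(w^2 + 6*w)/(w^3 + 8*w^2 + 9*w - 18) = w/(w^2 + 2*w - 3)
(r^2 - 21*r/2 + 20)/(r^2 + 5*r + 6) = (r^2 - 21*r/2 + 20)/(r^2 + 5*r + 6)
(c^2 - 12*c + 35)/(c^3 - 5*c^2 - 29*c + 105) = (c - 5)/(c^2 + 2*c - 15)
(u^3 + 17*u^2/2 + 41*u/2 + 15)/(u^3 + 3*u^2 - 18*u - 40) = (u + 3/2)/(u - 4)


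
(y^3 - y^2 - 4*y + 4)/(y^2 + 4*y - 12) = (y^2 + y - 2)/(y + 6)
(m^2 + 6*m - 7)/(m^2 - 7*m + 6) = (m + 7)/(m - 6)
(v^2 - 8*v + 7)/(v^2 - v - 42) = (v - 1)/(v + 6)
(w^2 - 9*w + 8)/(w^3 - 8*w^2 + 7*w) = (w - 8)/(w*(w - 7))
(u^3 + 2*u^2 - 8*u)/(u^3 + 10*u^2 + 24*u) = (u - 2)/(u + 6)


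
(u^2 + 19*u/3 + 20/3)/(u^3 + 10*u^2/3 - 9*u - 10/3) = (3*u + 4)/(3*u^2 - 5*u - 2)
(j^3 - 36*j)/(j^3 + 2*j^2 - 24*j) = (j - 6)/(j - 4)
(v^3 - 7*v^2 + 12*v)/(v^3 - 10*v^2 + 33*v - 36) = v/(v - 3)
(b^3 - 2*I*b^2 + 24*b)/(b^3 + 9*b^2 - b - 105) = b*(b^2 - 2*I*b + 24)/(b^3 + 9*b^2 - b - 105)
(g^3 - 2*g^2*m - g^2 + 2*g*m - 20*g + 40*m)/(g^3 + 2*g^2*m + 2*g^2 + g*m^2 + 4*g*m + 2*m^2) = (g^3 - 2*g^2*m - g^2 + 2*g*m - 20*g + 40*m)/(g^3 + 2*g^2*m + 2*g^2 + g*m^2 + 4*g*m + 2*m^2)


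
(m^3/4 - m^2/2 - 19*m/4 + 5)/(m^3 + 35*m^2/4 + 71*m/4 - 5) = (m^2 - 6*m + 5)/(4*m^2 + 19*m - 5)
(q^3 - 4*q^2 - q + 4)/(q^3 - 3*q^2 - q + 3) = (q - 4)/(q - 3)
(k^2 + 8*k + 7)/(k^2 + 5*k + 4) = (k + 7)/(k + 4)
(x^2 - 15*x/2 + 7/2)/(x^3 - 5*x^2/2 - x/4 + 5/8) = 4*(x - 7)/(4*x^2 - 8*x - 5)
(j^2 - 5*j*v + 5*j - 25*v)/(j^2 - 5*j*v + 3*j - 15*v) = (j + 5)/(j + 3)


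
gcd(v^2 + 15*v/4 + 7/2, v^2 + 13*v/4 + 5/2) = v + 2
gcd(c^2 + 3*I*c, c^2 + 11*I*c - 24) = c + 3*I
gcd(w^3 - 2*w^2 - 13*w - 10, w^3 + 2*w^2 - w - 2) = w^2 + 3*w + 2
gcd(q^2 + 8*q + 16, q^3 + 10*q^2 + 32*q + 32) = q^2 + 8*q + 16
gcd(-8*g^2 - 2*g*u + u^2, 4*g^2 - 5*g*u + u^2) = -4*g + u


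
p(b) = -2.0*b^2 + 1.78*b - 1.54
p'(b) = 1.78 - 4.0*b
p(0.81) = -1.41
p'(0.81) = -1.46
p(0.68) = -1.25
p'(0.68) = -0.94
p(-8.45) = -159.39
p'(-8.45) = 35.58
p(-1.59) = -9.43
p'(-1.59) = 8.14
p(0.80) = -1.40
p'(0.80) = -1.42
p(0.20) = -1.26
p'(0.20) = 0.98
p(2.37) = -8.56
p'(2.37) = -7.70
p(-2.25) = -15.67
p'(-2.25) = 10.78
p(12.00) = -268.18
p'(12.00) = -46.22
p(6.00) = -62.86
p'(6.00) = -22.22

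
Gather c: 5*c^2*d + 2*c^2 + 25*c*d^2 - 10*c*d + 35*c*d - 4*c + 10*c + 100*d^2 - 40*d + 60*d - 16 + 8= c^2*(5*d + 2) + c*(25*d^2 + 25*d + 6) + 100*d^2 + 20*d - 8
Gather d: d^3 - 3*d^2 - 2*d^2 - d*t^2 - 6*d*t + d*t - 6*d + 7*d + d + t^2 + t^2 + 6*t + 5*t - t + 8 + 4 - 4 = d^3 - 5*d^2 + d*(-t^2 - 5*t + 2) + 2*t^2 + 10*t + 8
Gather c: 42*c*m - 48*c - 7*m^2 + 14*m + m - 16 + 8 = c*(42*m - 48) - 7*m^2 + 15*m - 8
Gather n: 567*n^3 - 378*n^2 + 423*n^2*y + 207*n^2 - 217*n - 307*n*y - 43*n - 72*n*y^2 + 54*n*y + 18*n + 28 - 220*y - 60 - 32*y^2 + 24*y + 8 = 567*n^3 + n^2*(423*y - 171) + n*(-72*y^2 - 253*y - 242) - 32*y^2 - 196*y - 24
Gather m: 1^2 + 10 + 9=20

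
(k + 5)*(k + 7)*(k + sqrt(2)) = k^3 + sqrt(2)*k^2 + 12*k^2 + 12*sqrt(2)*k + 35*k + 35*sqrt(2)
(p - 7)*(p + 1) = p^2 - 6*p - 7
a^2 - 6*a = a*(a - 6)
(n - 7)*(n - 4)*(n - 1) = n^3 - 12*n^2 + 39*n - 28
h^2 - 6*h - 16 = (h - 8)*(h + 2)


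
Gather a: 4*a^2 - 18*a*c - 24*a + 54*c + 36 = 4*a^2 + a*(-18*c - 24) + 54*c + 36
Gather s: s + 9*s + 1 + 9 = 10*s + 10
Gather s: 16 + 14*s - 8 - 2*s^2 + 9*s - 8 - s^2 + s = -3*s^2 + 24*s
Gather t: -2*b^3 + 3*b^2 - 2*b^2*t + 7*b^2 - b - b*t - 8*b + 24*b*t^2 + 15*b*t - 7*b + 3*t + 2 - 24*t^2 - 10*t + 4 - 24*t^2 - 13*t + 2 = -2*b^3 + 10*b^2 - 16*b + t^2*(24*b - 48) + t*(-2*b^2 + 14*b - 20) + 8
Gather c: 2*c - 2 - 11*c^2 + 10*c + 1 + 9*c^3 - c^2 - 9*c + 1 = 9*c^3 - 12*c^2 + 3*c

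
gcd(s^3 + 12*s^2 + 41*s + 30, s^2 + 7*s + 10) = s + 5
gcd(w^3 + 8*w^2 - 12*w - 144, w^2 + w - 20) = w - 4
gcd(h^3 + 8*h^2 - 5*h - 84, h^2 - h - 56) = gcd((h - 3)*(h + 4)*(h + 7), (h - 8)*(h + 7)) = h + 7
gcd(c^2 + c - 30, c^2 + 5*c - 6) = c + 6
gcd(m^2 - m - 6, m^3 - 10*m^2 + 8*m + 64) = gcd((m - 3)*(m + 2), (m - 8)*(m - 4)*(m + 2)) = m + 2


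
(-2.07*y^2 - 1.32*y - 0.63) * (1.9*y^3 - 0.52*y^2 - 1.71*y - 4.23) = -3.933*y^5 - 1.4316*y^4 + 3.0291*y^3 + 11.3409*y^2 + 6.6609*y + 2.6649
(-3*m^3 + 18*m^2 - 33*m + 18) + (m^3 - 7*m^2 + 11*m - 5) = -2*m^3 + 11*m^2 - 22*m + 13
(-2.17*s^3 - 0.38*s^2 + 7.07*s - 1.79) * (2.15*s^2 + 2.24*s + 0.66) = -4.6655*s^5 - 5.6778*s^4 + 12.9171*s^3 + 11.7375*s^2 + 0.6566*s - 1.1814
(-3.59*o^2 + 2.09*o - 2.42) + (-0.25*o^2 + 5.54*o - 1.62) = -3.84*o^2 + 7.63*o - 4.04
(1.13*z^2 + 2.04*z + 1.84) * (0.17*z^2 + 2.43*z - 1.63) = 0.1921*z^4 + 3.0927*z^3 + 3.4281*z^2 + 1.146*z - 2.9992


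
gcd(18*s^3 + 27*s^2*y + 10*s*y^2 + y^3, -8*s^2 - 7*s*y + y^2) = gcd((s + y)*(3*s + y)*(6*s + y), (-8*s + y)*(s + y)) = s + y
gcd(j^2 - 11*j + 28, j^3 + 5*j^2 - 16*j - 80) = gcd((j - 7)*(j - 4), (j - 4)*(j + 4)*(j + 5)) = j - 4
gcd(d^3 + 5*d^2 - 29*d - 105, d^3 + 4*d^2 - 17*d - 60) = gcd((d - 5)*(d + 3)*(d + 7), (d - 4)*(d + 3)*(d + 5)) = d + 3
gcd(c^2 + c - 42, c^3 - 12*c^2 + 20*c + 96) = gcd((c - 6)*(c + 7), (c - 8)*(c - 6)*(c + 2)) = c - 6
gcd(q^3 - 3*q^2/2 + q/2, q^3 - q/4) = q^2 - q/2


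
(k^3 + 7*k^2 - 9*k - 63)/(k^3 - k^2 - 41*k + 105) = (k + 3)/(k - 5)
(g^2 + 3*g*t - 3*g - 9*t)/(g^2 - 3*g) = (g + 3*t)/g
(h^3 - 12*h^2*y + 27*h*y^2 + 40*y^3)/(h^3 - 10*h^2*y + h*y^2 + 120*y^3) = (h + y)/(h + 3*y)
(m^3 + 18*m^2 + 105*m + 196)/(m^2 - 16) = (m^2 + 14*m + 49)/(m - 4)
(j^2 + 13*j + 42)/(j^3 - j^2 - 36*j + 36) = (j + 7)/(j^2 - 7*j + 6)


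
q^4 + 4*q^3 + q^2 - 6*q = q*(q - 1)*(q + 2)*(q + 3)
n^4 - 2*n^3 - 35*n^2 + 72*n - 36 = (n - 6)*(n - 1)^2*(n + 6)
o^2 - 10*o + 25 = (o - 5)^2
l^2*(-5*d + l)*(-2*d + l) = 10*d^2*l^2 - 7*d*l^3 + l^4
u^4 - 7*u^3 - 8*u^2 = u^2*(u - 8)*(u + 1)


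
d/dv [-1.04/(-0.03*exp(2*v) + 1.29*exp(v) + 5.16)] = (1.3416 - 0.0624*exp(v))*exp(v)/(-0.03*exp(2*v) + 1.29*exp(v) + 5.16)^2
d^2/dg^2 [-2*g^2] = -4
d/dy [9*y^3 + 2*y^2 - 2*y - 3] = 27*y^2 + 4*y - 2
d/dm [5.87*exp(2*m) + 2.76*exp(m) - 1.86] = (11.74*exp(m) + 2.76)*exp(m)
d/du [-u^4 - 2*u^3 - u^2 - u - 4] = -4*u^3 - 6*u^2 - 2*u - 1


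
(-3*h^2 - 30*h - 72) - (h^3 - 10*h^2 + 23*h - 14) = -h^3 + 7*h^2 - 53*h - 58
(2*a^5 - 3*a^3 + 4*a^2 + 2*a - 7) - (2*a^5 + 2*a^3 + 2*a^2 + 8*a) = -5*a^3 + 2*a^2 - 6*a - 7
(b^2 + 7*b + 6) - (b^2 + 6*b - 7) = b + 13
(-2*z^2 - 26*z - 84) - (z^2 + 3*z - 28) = -3*z^2 - 29*z - 56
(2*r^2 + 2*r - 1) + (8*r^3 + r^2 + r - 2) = 8*r^3 + 3*r^2 + 3*r - 3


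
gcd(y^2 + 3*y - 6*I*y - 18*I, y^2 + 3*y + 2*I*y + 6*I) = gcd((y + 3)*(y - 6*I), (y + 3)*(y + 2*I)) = y + 3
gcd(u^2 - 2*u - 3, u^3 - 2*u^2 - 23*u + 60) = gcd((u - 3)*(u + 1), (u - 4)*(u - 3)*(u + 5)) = u - 3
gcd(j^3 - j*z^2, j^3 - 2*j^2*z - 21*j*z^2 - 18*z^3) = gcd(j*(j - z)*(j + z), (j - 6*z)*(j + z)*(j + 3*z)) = j + z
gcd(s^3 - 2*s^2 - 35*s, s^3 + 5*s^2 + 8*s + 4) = 1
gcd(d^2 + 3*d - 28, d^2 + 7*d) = d + 7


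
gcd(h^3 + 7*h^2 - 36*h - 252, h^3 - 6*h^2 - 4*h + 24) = h - 6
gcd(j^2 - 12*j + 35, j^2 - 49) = j - 7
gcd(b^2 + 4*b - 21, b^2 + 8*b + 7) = b + 7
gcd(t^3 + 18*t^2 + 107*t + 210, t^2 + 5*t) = t + 5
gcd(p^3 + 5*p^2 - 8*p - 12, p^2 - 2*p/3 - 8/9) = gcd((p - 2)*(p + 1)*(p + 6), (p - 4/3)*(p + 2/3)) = 1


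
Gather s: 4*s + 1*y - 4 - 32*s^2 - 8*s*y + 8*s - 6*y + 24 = -32*s^2 + s*(12 - 8*y) - 5*y + 20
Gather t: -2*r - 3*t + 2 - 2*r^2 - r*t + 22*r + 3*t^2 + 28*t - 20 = -2*r^2 + 20*r + 3*t^2 + t*(25 - r) - 18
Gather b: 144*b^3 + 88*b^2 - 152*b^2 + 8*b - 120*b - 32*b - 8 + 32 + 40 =144*b^3 - 64*b^2 - 144*b + 64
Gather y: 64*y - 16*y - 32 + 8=48*y - 24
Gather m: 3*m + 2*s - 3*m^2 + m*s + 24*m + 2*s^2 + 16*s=-3*m^2 + m*(s + 27) + 2*s^2 + 18*s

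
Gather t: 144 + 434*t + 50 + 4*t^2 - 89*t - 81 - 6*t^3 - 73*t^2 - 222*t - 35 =-6*t^3 - 69*t^2 + 123*t + 78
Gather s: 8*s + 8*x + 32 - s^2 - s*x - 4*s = -s^2 + s*(4 - x) + 8*x + 32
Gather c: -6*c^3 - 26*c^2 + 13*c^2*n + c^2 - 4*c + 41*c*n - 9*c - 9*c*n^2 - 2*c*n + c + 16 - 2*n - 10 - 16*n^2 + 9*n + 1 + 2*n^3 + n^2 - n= -6*c^3 + c^2*(13*n - 25) + c*(-9*n^2 + 39*n - 12) + 2*n^3 - 15*n^2 + 6*n + 7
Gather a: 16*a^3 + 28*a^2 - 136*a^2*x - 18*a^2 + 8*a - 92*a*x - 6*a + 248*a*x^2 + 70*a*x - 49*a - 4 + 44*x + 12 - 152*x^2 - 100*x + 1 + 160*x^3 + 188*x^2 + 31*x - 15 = 16*a^3 + a^2*(10 - 136*x) + a*(248*x^2 - 22*x - 47) + 160*x^3 + 36*x^2 - 25*x - 6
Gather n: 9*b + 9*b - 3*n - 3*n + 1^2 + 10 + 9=18*b - 6*n + 20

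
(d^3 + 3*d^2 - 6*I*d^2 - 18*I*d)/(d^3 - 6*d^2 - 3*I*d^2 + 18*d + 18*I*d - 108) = d*(d + 3)/(d^2 + 3*d*(-2 + I) - 18*I)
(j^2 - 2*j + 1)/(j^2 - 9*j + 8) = (j - 1)/(j - 8)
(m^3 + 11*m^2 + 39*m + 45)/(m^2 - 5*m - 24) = (m^2 + 8*m + 15)/(m - 8)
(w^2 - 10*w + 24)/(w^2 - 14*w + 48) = (w - 4)/(w - 8)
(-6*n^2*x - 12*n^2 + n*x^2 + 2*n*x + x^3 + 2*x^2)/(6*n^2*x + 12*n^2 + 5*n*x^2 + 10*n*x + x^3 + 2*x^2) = (-2*n + x)/(2*n + x)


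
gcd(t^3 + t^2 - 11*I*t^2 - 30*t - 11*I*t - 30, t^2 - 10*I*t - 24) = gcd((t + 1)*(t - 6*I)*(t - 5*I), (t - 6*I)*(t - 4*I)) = t - 6*I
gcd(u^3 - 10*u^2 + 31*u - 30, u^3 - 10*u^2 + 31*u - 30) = u^3 - 10*u^2 + 31*u - 30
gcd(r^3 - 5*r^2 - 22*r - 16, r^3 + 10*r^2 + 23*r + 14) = r^2 + 3*r + 2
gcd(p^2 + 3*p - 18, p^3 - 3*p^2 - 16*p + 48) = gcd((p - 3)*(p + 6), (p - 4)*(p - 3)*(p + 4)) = p - 3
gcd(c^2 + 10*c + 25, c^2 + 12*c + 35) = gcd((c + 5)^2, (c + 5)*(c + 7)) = c + 5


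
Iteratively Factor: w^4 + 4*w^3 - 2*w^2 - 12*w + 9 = (w + 3)*(w^3 + w^2 - 5*w + 3) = (w - 1)*(w + 3)*(w^2 + 2*w - 3) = (w - 1)^2*(w + 3)*(w + 3)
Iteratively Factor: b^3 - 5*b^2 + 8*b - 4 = (b - 2)*(b^2 - 3*b + 2) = (b - 2)*(b - 1)*(b - 2)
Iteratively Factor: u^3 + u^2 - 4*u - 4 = (u + 1)*(u^2 - 4) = (u + 1)*(u + 2)*(u - 2)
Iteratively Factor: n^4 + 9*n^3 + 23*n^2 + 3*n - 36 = (n + 3)*(n^3 + 6*n^2 + 5*n - 12) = (n + 3)*(n + 4)*(n^2 + 2*n - 3) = (n - 1)*(n + 3)*(n + 4)*(n + 3)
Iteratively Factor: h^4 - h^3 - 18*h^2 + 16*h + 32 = (h + 4)*(h^3 - 5*h^2 + 2*h + 8) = (h - 4)*(h + 4)*(h^2 - h - 2) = (h - 4)*(h + 1)*(h + 4)*(h - 2)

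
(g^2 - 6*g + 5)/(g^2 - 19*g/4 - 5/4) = 4*(g - 1)/(4*g + 1)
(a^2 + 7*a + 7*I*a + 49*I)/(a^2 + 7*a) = (a + 7*I)/a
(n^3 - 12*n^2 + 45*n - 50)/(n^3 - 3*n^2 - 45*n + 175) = (n - 2)/(n + 7)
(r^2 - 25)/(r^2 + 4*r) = (r^2 - 25)/(r*(r + 4))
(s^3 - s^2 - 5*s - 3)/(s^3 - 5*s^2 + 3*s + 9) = (s + 1)/(s - 3)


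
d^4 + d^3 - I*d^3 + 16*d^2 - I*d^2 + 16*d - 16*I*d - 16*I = (d + 1)*(d - 4*I)*(d - I)*(d + 4*I)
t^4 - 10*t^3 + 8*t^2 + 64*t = t*(t - 8)*(t - 4)*(t + 2)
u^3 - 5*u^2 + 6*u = u*(u - 3)*(u - 2)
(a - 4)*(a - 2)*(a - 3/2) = a^3 - 15*a^2/2 + 17*a - 12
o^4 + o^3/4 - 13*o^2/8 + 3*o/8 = o*(o - 1)*(o - 1/4)*(o + 3/2)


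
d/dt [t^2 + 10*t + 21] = 2*t + 10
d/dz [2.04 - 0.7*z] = -0.700000000000000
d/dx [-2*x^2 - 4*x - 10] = -4*x - 4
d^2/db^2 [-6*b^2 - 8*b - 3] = -12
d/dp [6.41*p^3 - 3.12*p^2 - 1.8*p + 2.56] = 19.23*p^2 - 6.24*p - 1.8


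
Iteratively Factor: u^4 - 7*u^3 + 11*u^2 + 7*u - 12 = (u - 3)*(u^3 - 4*u^2 - u + 4) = (u - 3)*(u + 1)*(u^2 - 5*u + 4) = (u - 4)*(u - 3)*(u + 1)*(u - 1)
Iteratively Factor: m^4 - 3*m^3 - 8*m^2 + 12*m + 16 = (m - 2)*(m^3 - m^2 - 10*m - 8) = (m - 4)*(m - 2)*(m^2 + 3*m + 2) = (m - 4)*(m - 2)*(m + 2)*(m + 1)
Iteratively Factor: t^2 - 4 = (t + 2)*(t - 2)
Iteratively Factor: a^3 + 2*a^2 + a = (a + 1)*(a^2 + a) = (a + 1)^2*(a)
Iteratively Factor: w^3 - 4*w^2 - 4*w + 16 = (w - 2)*(w^2 - 2*w - 8) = (w - 4)*(w - 2)*(w + 2)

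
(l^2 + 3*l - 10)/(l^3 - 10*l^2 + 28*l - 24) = (l + 5)/(l^2 - 8*l + 12)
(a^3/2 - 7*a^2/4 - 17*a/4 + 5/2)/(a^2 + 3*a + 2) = (2*a^2 - 11*a + 5)/(4*(a + 1))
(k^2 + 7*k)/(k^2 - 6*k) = (k + 7)/(k - 6)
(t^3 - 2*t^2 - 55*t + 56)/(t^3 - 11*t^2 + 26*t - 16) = (t + 7)/(t - 2)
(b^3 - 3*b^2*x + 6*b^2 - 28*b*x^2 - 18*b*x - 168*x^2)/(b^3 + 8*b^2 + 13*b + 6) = (b^2 - 3*b*x - 28*x^2)/(b^2 + 2*b + 1)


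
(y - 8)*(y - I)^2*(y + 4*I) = y^4 - 8*y^3 + 2*I*y^3 + 7*y^2 - 16*I*y^2 - 56*y - 4*I*y + 32*I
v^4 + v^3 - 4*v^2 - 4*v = v*(v - 2)*(v + 1)*(v + 2)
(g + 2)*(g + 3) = g^2 + 5*g + 6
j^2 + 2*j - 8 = (j - 2)*(j + 4)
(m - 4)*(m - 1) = m^2 - 5*m + 4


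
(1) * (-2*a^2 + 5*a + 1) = -2*a^2 + 5*a + 1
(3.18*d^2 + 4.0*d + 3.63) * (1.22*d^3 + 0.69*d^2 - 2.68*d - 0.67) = 3.8796*d^5 + 7.0742*d^4 - 1.3338*d^3 - 10.3459*d^2 - 12.4084*d - 2.4321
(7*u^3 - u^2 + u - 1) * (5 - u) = -7*u^4 + 36*u^3 - 6*u^2 + 6*u - 5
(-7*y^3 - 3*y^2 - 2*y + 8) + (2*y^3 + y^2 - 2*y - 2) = -5*y^3 - 2*y^2 - 4*y + 6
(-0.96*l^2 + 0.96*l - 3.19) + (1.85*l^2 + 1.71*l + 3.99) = 0.89*l^2 + 2.67*l + 0.8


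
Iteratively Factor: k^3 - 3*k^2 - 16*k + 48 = (k - 3)*(k^2 - 16) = (k - 4)*(k - 3)*(k + 4)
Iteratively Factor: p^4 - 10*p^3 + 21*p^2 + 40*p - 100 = (p - 5)*(p^3 - 5*p^2 - 4*p + 20) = (p - 5)*(p - 2)*(p^2 - 3*p - 10) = (p - 5)^2*(p - 2)*(p + 2)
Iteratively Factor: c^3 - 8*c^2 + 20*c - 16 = (c - 2)*(c^2 - 6*c + 8) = (c - 2)^2*(c - 4)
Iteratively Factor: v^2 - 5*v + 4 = (v - 4)*(v - 1)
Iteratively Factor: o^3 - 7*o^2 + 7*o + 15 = (o + 1)*(o^2 - 8*o + 15) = (o - 3)*(o + 1)*(o - 5)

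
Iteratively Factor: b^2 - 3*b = (b)*(b - 3)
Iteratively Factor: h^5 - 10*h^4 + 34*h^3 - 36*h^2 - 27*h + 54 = (h - 3)*(h^4 - 7*h^3 + 13*h^2 + 3*h - 18) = (h - 3)^2*(h^3 - 4*h^2 + h + 6) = (h - 3)^3*(h^2 - h - 2) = (h - 3)^3*(h - 2)*(h + 1)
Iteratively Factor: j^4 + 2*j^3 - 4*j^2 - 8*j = (j + 2)*(j^3 - 4*j) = j*(j + 2)*(j^2 - 4) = j*(j + 2)^2*(j - 2)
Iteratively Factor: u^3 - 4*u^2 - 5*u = (u)*(u^2 - 4*u - 5) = u*(u + 1)*(u - 5)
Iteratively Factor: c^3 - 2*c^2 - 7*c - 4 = (c + 1)*(c^2 - 3*c - 4) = (c + 1)^2*(c - 4)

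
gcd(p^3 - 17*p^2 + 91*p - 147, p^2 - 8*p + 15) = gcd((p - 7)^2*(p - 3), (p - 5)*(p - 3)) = p - 3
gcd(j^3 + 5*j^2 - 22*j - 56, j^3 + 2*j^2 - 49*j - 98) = j^2 + 9*j + 14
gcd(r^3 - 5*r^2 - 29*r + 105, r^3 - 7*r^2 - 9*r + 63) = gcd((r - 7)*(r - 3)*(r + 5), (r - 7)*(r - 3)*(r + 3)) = r^2 - 10*r + 21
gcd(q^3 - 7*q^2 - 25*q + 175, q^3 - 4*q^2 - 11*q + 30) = q - 5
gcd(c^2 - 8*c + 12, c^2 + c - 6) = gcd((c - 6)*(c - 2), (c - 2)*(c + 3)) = c - 2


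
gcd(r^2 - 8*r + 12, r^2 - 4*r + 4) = r - 2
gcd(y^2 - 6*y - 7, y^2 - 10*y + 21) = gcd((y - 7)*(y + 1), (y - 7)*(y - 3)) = y - 7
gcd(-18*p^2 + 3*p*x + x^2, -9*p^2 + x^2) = -3*p + x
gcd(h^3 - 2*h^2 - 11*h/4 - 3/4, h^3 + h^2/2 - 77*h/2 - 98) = 1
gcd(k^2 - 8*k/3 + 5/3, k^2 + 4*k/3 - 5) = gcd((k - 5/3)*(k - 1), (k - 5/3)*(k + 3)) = k - 5/3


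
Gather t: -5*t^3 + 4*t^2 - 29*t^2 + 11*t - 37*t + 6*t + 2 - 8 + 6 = -5*t^3 - 25*t^2 - 20*t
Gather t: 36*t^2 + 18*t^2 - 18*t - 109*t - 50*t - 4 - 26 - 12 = 54*t^2 - 177*t - 42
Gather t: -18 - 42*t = -42*t - 18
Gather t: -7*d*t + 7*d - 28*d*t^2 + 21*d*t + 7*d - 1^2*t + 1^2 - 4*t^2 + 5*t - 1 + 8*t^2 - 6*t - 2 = 14*d + t^2*(4 - 28*d) + t*(14*d - 2) - 2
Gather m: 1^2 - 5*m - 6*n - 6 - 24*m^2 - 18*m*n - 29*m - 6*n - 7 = -24*m^2 + m*(-18*n - 34) - 12*n - 12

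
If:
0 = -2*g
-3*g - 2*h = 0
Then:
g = 0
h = 0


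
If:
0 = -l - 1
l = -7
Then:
No Solution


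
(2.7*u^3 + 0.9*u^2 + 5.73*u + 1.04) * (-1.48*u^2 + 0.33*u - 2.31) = -3.996*u^5 - 0.441*u^4 - 14.4204*u^3 - 1.7273*u^2 - 12.8931*u - 2.4024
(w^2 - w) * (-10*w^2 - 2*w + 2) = -10*w^4 + 8*w^3 + 4*w^2 - 2*w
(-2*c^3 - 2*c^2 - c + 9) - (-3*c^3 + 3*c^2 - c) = c^3 - 5*c^2 + 9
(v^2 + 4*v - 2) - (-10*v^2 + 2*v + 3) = 11*v^2 + 2*v - 5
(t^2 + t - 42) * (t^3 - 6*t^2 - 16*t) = t^5 - 5*t^4 - 64*t^3 + 236*t^2 + 672*t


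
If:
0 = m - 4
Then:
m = 4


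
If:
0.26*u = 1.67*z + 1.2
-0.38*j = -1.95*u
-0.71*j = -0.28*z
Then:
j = -0.29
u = -0.06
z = -0.73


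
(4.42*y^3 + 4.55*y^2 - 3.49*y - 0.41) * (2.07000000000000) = 9.1494*y^3 + 9.4185*y^2 - 7.2243*y - 0.8487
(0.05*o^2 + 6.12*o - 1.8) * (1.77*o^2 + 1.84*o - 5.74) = 0.0885*o^4 + 10.9244*o^3 + 7.7878*o^2 - 38.4408*o + 10.332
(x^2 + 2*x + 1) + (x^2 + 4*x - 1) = 2*x^2 + 6*x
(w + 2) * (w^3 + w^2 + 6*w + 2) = w^4 + 3*w^3 + 8*w^2 + 14*w + 4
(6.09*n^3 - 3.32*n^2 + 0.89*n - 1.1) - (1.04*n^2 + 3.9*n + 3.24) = 6.09*n^3 - 4.36*n^2 - 3.01*n - 4.34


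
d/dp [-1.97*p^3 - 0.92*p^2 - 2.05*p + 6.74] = -5.91*p^2 - 1.84*p - 2.05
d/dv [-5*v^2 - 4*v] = -10*v - 4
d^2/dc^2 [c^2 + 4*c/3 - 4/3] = 2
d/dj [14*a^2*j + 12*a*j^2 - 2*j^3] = 14*a^2 + 24*a*j - 6*j^2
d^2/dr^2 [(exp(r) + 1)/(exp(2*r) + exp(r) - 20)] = (exp(4*r) + 3*exp(3*r) + 123*exp(2*r) + 101*exp(r) + 420)*exp(r)/(exp(6*r) + 3*exp(5*r) - 57*exp(4*r) - 119*exp(3*r) + 1140*exp(2*r) + 1200*exp(r) - 8000)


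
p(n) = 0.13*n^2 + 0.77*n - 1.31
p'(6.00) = 2.33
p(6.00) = 7.99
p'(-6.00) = -0.79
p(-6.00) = -1.25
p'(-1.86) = 0.29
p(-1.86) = -2.29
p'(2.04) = 1.30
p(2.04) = 0.80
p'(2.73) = 1.48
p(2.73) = 1.76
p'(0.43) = 0.88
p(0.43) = -0.95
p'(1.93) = 1.27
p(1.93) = 0.66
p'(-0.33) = 0.68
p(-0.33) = -1.55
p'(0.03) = 0.78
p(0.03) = -1.29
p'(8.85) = 3.07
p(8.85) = 15.69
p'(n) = 0.26*n + 0.77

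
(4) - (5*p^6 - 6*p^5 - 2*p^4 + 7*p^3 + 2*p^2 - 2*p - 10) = -5*p^6 + 6*p^5 + 2*p^4 - 7*p^3 - 2*p^2 + 2*p + 14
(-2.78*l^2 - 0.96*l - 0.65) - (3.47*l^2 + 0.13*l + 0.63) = -6.25*l^2 - 1.09*l - 1.28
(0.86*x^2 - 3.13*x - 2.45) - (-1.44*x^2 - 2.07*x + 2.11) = 2.3*x^2 - 1.06*x - 4.56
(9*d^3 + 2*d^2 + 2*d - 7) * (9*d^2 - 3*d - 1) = 81*d^5 - 9*d^4 + 3*d^3 - 71*d^2 + 19*d + 7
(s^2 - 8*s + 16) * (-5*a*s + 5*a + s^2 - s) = -5*a*s^3 + 45*a*s^2 - 120*a*s + 80*a + s^4 - 9*s^3 + 24*s^2 - 16*s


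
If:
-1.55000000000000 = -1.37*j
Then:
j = 1.13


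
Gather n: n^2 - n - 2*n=n^2 - 3*n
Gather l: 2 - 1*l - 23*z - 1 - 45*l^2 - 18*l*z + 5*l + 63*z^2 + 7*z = -45*l^2 + l*(4 - 18*z) + 63*z^2 - 16*z + 1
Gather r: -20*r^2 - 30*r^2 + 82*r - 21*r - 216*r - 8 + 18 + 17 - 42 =-50*r^2 - 155*r - 15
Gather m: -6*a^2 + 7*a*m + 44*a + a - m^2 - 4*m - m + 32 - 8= -6*a^2 + 45*a - m^2 + m*(7*a - 5) + 24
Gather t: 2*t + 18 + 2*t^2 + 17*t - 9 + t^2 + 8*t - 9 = 3*t^2 + 27*t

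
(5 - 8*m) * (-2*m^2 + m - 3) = 16*m^3 - 18*m^2 + 29*m - 15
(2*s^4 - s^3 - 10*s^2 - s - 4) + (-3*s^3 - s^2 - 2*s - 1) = 2*s^4 - 4*s^3 - 11*s^2 - 3*s - 5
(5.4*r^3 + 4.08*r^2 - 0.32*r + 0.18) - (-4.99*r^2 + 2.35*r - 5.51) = 5.4*r^3 + 9.07*r^2 - 2.67*r + 5.69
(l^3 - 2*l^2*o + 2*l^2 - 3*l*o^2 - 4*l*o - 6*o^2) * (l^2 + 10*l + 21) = l^5 - 2*l^4*o + 12*l^4 - 3*l^3*o^2 - 24*l^3*o + 41*l^3 - 36*l^2*o^2 - 82*l^2*o + 42*l^2 - 123*l*o^2 - 84*l*o - 126*o^2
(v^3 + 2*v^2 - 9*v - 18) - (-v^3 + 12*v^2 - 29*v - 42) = 2*v^3 - 10*v^2 + 20*v + 24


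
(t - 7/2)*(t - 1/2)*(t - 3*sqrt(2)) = t^3 - 3*sqrt(2)*t^2 - 4*t^2 + 7*t/4 + 12*sqrt(2)*t - 21*sqrt(2)/4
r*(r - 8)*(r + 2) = r^3 - 6*r^2 - 16*r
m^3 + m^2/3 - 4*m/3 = m*(m - 1)*(m + 4/3)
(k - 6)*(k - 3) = k^2 - 9*k + 18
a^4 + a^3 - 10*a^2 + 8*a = a*(a - 2)*(a - 1)*(a + 4)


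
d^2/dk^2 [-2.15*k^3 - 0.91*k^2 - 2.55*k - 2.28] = -12.9*k - 1.82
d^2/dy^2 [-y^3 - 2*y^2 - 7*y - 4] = -6*y - 4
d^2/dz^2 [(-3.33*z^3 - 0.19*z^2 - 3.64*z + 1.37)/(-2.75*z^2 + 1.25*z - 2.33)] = (-2.8421709430404e-14*z^5 + 1.4210854715202e-14*z^4 + 24.09355*z^3 - 127.66005*z^2 - 3.21412799999998*z + 36.541282)/(20.796875*z^6 - 28.359375*z^5 + 65.7525*z^4 - 50.009375*z^3 + 55.7103*z^2 - 20.358375*z + 12.649337)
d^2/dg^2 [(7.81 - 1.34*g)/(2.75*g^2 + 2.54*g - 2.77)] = (-(1.34*g - 7.81)*(5.5*g + 2.54)*(11.0*g + 5.08) + (22.11*g - 36.1478)*(2.75*g^2 + 2.54*g - 2.77))/(2.75*g^2 + 2.54*g - 2.77)^3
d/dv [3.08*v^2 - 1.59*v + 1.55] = 6.16*v - 1.59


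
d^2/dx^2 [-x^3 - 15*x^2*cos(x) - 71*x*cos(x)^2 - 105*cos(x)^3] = 15*x^2*cos(x) + 60*x*sin(x) + 142*x*cos(2*x) - 6*x + 142*sin(2*x) + 195*cos(x)/4 + 945*cos(3*x)/4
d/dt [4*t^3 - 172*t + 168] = 12*t^2 - 172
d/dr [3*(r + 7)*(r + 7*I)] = 6*r + 21 + 21*I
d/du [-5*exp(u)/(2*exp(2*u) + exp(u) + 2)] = 10*(exp(2*u) - 1)*exp(u)/(4*exp(4*u) + 4*exp(3*u) + 9*exp(2*u) + 4*exp(u) + 4)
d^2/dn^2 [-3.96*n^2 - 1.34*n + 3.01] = -7.92000000000000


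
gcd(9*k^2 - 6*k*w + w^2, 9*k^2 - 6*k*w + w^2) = 9*k^2 - 6*k*w + w^2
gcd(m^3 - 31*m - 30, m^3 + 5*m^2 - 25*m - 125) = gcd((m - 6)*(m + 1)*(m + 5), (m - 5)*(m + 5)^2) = m + 5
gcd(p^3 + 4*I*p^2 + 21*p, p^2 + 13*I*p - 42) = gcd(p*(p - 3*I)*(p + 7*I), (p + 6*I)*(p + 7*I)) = p + 7*I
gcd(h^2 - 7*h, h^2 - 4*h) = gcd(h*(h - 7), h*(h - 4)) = h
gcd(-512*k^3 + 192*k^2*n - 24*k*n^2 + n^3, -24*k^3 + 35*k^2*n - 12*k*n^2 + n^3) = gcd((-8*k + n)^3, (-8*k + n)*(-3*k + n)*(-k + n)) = 8*k - n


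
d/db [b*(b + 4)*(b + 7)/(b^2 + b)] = (b^2 + 2*b - 17)/(b^2 + 2*b + 1)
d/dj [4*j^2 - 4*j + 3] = 8*j - 4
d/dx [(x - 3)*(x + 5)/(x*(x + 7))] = 5*(x^2 + 6*x + 21)/(x^2*(x^2 + 14*x + 49))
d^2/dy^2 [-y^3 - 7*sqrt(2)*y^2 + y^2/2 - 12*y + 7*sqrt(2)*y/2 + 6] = -6*y - 14*sqrt(2) + 1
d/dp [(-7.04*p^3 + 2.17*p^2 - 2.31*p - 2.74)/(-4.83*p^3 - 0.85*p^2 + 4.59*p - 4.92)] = (16.4651*p^4 - 86.9418*p^3 + 72.2046*p^2 - 26.0108*p + 23.9418)/(23.3289*p^6 + 8.211*p^5 - 43.6169*p^4 + 39.7242*p^3 + 29.4321*p^2 - 45.1656*p + 24.2064)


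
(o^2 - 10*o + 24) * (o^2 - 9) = o^4 - 10*o^3 + 15*o^2 + 90*o - 216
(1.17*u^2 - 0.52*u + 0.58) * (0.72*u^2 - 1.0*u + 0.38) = 0.8424*u^4 - 1.5444*u^3 + 1.3822*u^2 - 0.7776*u + 0.2204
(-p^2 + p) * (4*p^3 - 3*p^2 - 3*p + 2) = -4*p^5 + 7*p^4 - 5*p^2 + 2*p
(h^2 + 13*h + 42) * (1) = h^2 + 13*h + 42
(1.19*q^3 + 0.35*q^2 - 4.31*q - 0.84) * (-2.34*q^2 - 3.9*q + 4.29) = -2.7846*q^5 - 5.46*q^4 + 13.8255*q^3 + 20.2761*q^2 - 15.2139*q - 3.6036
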